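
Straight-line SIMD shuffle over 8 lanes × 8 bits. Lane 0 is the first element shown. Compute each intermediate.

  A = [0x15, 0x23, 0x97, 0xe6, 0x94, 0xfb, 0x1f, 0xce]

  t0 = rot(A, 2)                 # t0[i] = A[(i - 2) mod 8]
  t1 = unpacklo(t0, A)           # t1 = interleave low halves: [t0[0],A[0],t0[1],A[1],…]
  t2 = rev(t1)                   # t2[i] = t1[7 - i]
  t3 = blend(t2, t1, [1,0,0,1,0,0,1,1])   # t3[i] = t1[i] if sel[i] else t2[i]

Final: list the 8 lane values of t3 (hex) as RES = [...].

t0 = [0x1f, 0xce, 0x15, 0x23, 0x97, 0xe6, 0x94, 0xfb]
t1 = [0x1f, 0x15, 0xce, 0x23, 0x15, 0x97, 0x23, 0xe6]
t2 = [0xe6, 0x23, 0x97, 0x15, 0x23, 0xce, 0x15, 0x1f]
t3 = [0x1f, 0x23, 0x97, 0x23, 0x23, 0xce, 0x23, 0xe6]

RES = [ 0x1f  0x23  0x97  0x23  0x23  0xce  0x23  0xe6 ]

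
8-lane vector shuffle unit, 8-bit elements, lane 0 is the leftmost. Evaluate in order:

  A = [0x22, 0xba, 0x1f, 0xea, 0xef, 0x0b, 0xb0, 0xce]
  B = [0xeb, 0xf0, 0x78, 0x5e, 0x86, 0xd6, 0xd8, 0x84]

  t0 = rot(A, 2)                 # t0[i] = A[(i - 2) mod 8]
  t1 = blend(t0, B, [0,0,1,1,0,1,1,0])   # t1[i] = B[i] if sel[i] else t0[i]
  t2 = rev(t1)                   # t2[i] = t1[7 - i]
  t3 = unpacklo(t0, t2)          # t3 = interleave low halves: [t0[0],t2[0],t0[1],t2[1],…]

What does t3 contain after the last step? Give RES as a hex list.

  t0: b0 ce 22 ba 1f ea ef 0b
  t1: b0 ce 78 5e 1f d6 d8 0b
  t2: 0b d8 d6 1f 5e 78 ce b0
  t3: b0 0b ce d8 22 d6 ba 1f

RES = [0xb0, 0x0b, 0xce, 0xd8, 0x22, 0xd6, 0xba, 0x1f]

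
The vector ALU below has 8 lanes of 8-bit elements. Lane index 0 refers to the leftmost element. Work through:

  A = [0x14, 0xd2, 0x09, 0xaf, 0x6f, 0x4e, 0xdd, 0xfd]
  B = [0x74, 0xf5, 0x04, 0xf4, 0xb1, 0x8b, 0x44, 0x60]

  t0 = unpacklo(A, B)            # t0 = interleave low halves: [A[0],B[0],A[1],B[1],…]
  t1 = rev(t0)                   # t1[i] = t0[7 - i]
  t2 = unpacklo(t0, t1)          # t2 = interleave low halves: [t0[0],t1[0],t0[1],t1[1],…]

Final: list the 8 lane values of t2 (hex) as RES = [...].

RES = [ 0x14  0xf4  0x74  0xaf  0xd2  0x04  0xf5  0x09 ]

  t0: 14 74 d2 f5 09 04 af f4
  t1: f4 af 04 09 f5 d2 74 14
  t2: 14 f4 74 af d2 04 f5 09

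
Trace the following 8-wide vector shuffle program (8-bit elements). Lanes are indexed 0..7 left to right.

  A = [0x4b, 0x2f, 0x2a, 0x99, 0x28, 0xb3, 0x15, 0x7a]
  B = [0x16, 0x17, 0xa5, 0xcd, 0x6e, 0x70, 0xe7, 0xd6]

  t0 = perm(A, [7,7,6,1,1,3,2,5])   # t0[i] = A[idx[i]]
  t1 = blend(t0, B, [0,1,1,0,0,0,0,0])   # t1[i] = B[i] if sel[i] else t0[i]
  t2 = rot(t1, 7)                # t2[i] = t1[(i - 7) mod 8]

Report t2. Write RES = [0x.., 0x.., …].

t0 = [0x7a, 0x7a, 0x15, 0x2f, 0x2f, 0x99, 0x2a, 0xb3]
t1 = [0x7a, 0x17, 0xa5, 0x2f, 0x2f, 0x99, 0x2a, 0xb3]
t2 = [0x17, 0xa5, 0x2f, 0x2f, 0x99, 0x2a, 0xb3, 0x7a]

RES = [0x17, 0xa5, 0x2f, 0x2f, 0x99, 0x2a, 0xb3, 0x7a]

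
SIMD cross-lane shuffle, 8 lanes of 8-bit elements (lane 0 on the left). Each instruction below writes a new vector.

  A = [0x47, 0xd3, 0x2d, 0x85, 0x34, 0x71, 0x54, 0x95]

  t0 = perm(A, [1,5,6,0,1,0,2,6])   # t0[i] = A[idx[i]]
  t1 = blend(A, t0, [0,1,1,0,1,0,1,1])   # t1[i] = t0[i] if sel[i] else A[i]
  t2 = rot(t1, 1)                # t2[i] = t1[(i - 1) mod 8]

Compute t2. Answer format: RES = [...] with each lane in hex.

RES = [0x54, 0x47, 0x71, 0x54, 0x85, 0xd3, 0x71, 0x2d]

t0 = [0xd3, 0x71, 0x54, 0x47, 0xd3, 0x47, 0x2d, 0x54]
t1 = [0x47, 0x71, 0x54, 0x85, 0xd3, 0x71, 0x2d, 0x54]
t2 = [0x54, 0x47, 0x71, 0x54, 0x85, 0xd3, 0x71, 0x2d]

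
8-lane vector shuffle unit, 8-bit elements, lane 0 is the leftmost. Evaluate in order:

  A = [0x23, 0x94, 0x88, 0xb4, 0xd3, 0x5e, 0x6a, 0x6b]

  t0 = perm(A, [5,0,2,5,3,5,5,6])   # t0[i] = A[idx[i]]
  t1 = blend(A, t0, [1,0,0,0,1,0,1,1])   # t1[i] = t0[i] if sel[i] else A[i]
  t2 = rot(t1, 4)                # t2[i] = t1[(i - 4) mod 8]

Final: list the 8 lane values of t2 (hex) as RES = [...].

t0 = [0x5e, 0x23, 0x88, 0x5e, 0xb4, 0x5e, 0x5e, 0x6a]
t1 = [0x5e, 0x94, 0x88, 0xb4, 0xb4, 0x5e, 0x5e, 0x6a]
t2 = [0xb4, 0x5e, 0x5e, 0x6a, 0x5e, 0x94, 0x88, 0xb4]

RES = [ 0xb4  0x5e  0x5e  0x6a  0x5e  0x94  0x88  0xb4 ]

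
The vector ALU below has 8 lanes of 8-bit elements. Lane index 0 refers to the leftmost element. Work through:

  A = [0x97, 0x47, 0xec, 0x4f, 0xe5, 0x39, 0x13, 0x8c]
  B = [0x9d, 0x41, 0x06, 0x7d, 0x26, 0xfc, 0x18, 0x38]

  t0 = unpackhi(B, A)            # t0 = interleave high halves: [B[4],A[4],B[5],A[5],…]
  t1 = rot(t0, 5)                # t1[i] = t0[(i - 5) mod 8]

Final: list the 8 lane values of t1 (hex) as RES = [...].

→ t0 |26|e5|fc|39|18|13|38|8c|
→ t1 |39|18|13|38|8c|26|e5|fc|

RES = [ 0x39  0x18  0x13  0x38  0x8c  0x26  0xe5  0xfc ]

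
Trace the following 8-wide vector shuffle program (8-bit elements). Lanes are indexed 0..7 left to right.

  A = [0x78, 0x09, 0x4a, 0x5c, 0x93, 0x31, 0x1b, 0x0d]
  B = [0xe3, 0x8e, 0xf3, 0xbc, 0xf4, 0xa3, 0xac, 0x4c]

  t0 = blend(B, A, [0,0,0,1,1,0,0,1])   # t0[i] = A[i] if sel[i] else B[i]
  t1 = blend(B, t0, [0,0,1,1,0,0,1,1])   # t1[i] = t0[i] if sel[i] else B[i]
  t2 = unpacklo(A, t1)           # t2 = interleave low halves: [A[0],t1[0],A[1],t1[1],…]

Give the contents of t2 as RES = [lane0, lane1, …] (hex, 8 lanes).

RES = [0x78, 0xe3, 0x09, 0x8e, 0x4a, 0xf3, 0x5c, 0x5c]

t0 = [0xe3, 0x8e, 0xf3, 0x5c, 0x93, 0xa3, 0xac, 0x0d]
t1 = [0xe3, 0x8e, 0xf3, 0x5c, 0xf4, 0xa3, 0xac, 0x0d]
t2 = [0x78, 0xe3, 0x09, 0x8e, 0x4a, 0xf3, 0x5c, 0x5c]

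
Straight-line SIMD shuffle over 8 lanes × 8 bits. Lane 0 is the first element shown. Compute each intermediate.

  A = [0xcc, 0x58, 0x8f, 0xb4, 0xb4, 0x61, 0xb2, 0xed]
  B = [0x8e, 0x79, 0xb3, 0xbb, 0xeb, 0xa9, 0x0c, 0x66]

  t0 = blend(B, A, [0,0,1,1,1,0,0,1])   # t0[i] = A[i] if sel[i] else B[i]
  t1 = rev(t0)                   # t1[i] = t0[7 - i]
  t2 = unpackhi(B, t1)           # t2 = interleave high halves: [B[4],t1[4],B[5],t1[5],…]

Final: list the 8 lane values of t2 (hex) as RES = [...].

RES = [ 0xeb  0xb4  0xa9  0x8f  0x0c  0x79  0x66  0x8e ]

t0 = [0x8e, 0x79, 0x8f, 0xb4, 0xb4, 0xa9, 0x0c, 0xed]
t1 = [0xed, 0x0c, 0xa9, 0xb4, 0xb4, 0x8f, 0x79, 0x8e]
t2 = [0xeb, 0xb4, 0xa9, 0x8f, 0x0c, 0x79, 0x66, 0x8e]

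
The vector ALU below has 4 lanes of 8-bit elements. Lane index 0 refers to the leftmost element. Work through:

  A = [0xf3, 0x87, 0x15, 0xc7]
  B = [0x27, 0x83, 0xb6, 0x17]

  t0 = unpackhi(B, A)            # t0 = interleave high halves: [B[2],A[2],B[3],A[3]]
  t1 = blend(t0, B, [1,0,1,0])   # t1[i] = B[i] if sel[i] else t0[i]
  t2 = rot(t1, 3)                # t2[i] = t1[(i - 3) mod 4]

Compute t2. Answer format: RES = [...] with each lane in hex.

RES = [0x15, 0xb6, 0xc7, 0x27]

→ t0 |b6|15|17|c7|
→ t1 |27|15|b6|c7|
→ t2 |15|b6|c7|27|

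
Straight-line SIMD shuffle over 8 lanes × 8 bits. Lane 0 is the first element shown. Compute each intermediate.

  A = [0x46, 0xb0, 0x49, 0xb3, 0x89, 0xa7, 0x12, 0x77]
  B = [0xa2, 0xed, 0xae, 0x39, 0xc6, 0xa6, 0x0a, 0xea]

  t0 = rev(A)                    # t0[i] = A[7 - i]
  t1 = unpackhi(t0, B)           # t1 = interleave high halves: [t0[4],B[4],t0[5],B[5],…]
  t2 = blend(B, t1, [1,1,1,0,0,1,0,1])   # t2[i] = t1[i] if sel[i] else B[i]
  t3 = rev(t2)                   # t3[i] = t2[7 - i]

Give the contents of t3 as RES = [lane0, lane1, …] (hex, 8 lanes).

t0 = [0x77, 0x12, 0xa7, 0x89, 0xb3, 0x49, 0xb0, 0x46]
t1 = [0xb3, 0xc6, 0x49, 0xa6, 0xb0, 0x0a, 0x46, 0xea]
t2 = [0xb3, 0xc6, 0x49, 0x39, 0xc6, 0x0a, 0x0a, 0xea]
t3 = [0xea, 0x0a, 0x0a, 0xc6, 0x39, 0x49, 0xc6, 0xb3]

RES = [0xea, 0x0a, 0x0a, 0xc6, 0x39, 0x49, 0xc6, 0xb3]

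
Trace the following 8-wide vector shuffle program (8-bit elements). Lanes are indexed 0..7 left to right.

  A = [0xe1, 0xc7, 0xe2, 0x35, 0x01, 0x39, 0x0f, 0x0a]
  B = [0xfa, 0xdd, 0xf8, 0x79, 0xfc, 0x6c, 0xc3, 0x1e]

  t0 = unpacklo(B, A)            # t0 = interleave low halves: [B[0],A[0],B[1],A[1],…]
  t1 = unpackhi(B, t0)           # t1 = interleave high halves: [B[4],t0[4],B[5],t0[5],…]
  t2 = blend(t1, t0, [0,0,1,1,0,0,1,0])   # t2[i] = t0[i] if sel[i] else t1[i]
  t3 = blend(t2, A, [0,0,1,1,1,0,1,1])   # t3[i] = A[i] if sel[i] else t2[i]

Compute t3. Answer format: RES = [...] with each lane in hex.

t0 = [0xfa, 0xe1, 0xdd, 0xc7, 0xf8, 0xe2, 0x79, 0x35]
t1 = [0xfc, 0xf8, 0x6c, 0xe2, 0xc3, 0x79, 0x1e, 0x35]
t2 = [0xfc, 0xf8, 0xdd, 0xc7, 0xc3, 0x79, 0x79, 0x35]
t3 = [0xfc, 0xf8, 0xe2, 0x35, 0x01, 0x79, 0x0f, 0x0a]

RES = [ 0xfc  0xf8  0xe2  0x35  0x01  0x79  0x0f  0x0a ]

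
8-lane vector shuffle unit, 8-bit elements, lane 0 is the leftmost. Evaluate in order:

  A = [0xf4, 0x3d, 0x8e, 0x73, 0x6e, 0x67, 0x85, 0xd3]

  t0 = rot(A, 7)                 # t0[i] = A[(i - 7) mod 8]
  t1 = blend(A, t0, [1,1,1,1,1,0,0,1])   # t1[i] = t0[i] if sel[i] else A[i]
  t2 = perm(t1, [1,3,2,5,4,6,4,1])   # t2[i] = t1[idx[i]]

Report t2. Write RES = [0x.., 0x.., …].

t0 = [0x3d, 0x8e, 0x73, 0x6e, 0x67, 0x85, 0xd3, 0xf4]
t1 = [0x3d, 0x8e, 0x73, 0x6e, 0x67, 0x67, 0x85, 0xf4]
t2 = [0x8e, 0x6e, 0x73, 0x67, 0x67, 0x85, 0x67, 0x8e]

RES = [0x8e, 0x6e, 0x73, 0x67, 0x67, 0x85, 0x67, 0x8e]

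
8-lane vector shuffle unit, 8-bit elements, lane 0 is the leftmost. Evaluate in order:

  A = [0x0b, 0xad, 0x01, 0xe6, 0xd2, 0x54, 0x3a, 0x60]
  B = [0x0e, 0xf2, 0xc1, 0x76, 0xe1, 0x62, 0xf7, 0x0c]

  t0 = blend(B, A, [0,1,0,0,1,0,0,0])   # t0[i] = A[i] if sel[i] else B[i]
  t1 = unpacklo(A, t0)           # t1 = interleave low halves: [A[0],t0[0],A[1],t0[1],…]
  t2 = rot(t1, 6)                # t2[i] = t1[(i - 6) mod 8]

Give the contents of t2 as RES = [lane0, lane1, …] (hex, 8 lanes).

  t0: 0e ad c1 76 d2 62 f7 0c
  t1: 0b 0e ad ad 01 c1 e6 76
  t2: ad ad 01 c1 e6 76 0b 0e

RES = [0xad, 0xad, 0x01, 0xc1, 0xe6, 0x76, 0x0b, 0x0e]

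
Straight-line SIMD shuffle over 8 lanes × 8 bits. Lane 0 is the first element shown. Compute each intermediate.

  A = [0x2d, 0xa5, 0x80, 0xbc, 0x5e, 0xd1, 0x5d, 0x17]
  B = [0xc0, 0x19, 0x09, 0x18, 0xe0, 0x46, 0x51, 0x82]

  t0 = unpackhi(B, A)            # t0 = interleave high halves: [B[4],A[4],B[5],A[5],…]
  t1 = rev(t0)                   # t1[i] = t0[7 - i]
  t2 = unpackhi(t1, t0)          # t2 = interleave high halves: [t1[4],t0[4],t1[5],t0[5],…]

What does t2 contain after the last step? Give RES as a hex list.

RES = [ 0xd1  0x51  0x46  0x5d  0x5e  0x82  0xe0  0x17 ]

t0 = [0xe0, 0x5e, 0x46, 0xd1, 0x51, 0x5d, 0x82, 0x17]
t1 = [0x17, 0x82, 0x5d, 0x51, 0xd1, 0x46, 0x5e, 0xe0]
t2 = [0xd1, 0x51, 0x46, 0x5d, 0x5e, 0x82, 0xe0, 0x17]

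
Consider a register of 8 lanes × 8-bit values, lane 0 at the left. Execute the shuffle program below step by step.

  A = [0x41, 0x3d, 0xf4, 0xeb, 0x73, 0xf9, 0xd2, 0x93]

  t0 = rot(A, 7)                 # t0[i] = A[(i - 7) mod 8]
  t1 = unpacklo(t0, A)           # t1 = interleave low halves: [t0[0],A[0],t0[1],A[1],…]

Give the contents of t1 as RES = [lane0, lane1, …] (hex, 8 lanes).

RES = [0x3d, 0x41, 0xf4, 0x3d, 0xeb, 0xf4, 0x73, 0xeb]

t0 = [0x3d, 0xf4, 0xeb, 0x73, 0xf9, 0xd2, 0x93, 0x41]
t1 = [0x3d, 0x41, 0xf4, 0x3d, 0xeb, 0xf4, 0x73, 0xeb]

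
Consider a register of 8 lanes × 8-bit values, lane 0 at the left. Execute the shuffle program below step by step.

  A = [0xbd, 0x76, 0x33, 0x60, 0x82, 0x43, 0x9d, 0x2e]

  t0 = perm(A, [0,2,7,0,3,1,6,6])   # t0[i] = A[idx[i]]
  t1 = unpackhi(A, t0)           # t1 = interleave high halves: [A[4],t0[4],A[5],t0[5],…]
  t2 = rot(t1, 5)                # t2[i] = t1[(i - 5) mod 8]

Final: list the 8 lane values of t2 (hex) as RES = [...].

RES = [ 0x76  0x9d  0x9d  0x2e  0x9d  0x82  0x60  0x43 ]

  t0: bd 33 2e bd 60 76 9d 9d
  t1: 82 60 43 76 9d 9d 2e 9d
  t2: 76 9d 9d 2e 9d 82 60 43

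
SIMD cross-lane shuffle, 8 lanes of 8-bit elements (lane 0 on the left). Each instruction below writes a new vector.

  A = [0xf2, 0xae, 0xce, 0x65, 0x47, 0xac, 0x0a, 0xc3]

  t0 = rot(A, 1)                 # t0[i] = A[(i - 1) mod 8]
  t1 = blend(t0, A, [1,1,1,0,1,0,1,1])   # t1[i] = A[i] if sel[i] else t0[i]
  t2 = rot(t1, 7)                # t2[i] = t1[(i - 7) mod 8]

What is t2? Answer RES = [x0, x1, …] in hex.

RES = [ 0xae  0xce  0xce  0x47  0x47  0x0a  0xc3  0xf2 ]

  t0: c3 f2 ae ce 65 47 ac 0a
  t1: f2 ae ce ce 47 47 0a c3
  t2: ae ce ce 47 47 0a c3 f2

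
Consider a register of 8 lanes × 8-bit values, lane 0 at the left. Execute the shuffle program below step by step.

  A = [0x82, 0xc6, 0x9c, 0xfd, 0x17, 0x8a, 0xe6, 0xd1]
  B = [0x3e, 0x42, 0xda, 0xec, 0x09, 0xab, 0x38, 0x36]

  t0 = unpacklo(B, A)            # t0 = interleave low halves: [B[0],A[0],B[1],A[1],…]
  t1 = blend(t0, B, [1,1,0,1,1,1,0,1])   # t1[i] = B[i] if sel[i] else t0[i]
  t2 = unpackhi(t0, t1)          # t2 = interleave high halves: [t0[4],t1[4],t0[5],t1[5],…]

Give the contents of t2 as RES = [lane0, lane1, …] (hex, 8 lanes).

RES = [ 0xda  0x09  0x9c  0xab  0xec  0xec  0xfd  0x36 ]

→ t0 |3e|82|42|c6|da|9c|ec|fd|
→ t1 |3e|42|42|ec|09|ab|ec|36|
→ t2 |da|09|9c|ab|ec|ec|fd|36|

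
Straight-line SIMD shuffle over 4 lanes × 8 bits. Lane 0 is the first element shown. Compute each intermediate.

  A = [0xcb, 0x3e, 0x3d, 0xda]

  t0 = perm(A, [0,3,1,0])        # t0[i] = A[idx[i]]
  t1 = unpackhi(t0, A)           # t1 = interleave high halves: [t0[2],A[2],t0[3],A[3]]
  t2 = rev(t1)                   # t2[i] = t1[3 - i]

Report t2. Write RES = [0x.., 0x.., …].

RES = [0xda, 0xcb, 0x3d, 0x3e]

  t0: cb da 3e cb
  t1: 3e 3d cb da
  t2: da cb 3d 3e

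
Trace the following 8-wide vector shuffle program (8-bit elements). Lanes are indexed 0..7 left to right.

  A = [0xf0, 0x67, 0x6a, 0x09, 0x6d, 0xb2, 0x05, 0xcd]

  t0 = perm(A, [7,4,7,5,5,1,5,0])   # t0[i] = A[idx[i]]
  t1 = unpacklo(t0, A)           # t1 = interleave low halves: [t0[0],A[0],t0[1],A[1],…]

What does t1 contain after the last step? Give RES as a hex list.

RES = [ 0xcd  0xf0  0x6d  0x67  0xcd  0x6a  0xb2  0x09 ]

→ t0 |cd|6d|cd|b2|b2|67|b2|f0|
→ t1 |cd|f0|6d|67|cd|6a|b2|09|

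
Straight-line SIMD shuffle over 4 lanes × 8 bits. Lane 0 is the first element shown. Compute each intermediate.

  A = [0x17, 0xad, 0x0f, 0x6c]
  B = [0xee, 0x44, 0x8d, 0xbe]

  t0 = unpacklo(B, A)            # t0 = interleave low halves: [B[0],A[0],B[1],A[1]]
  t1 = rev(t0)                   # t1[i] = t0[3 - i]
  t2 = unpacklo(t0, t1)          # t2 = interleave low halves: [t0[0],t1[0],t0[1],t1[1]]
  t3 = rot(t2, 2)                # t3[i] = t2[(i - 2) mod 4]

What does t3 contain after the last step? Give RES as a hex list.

→ t0 |ee|17|44|ad|
→ t1 |ad|44|17|ee|
→ t2 |ee|ad|17|44|
→ t3 |17|44|ee|ad|

RES = [ 0x17  0x44  0xee  0xad ]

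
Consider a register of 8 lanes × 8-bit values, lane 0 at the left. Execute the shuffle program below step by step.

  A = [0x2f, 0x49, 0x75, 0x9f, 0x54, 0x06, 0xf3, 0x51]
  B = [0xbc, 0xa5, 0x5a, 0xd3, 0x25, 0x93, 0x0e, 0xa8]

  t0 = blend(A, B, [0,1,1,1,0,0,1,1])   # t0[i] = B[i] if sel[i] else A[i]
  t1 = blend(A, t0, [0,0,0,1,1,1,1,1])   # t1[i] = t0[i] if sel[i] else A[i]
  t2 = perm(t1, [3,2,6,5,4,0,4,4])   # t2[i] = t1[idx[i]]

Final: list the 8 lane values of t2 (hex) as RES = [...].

RES = [0xd3, 0x75, 0x0e, 0x06, 0x54, 0x2f, 0x54, 0x54]

  t0: 2f a5 5a d3 54 06 0e a8
  t1: 2f 49 75 d3 54 06 0e a8
  t2: d3 75 0e 06 54 2f 54 54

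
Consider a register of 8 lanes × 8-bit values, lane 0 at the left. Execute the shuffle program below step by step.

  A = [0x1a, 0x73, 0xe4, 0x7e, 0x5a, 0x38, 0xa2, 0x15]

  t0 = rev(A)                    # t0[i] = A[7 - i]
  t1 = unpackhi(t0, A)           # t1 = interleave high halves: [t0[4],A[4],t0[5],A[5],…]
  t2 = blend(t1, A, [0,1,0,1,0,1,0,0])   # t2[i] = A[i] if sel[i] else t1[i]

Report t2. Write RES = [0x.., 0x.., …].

  t0: 15 a2 38 5a 7e e4 73 1a
  t1: 7e 5a e4 38 73 a2 1a 15
  t2: 7e 73 e4 7e 73 38 1a 15

RES = [0x7e, 0x73, 0xe4, 0x7e, 0x73, 0x38, 0x1a, 0x15]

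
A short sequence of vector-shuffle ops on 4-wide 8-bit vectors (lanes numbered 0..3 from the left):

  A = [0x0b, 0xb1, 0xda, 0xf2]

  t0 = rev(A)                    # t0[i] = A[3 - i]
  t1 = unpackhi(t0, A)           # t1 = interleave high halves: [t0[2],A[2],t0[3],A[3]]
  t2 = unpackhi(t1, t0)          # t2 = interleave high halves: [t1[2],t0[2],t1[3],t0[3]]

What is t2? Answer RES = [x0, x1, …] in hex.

RES = [0x0b, 0xb1, 0xf2, 0x0b]

  t0: f2 da b1 0b
  t1: b1 da 0b f2
  t2: 0b b1 f2 0b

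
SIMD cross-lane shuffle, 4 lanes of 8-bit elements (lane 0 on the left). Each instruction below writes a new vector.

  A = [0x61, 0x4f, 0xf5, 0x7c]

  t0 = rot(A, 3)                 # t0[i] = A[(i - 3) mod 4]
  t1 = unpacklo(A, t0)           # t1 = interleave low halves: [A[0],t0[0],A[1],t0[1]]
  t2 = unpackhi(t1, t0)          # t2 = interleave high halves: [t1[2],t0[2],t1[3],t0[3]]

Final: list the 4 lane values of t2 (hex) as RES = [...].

→ t0 |4f|f5|7c|61|
→ t1 |61|4f|4f|f5|
→ t2 |4f|7c|f5|61|

RES = [0x4f, 0x7c, 0xf5, 0x61]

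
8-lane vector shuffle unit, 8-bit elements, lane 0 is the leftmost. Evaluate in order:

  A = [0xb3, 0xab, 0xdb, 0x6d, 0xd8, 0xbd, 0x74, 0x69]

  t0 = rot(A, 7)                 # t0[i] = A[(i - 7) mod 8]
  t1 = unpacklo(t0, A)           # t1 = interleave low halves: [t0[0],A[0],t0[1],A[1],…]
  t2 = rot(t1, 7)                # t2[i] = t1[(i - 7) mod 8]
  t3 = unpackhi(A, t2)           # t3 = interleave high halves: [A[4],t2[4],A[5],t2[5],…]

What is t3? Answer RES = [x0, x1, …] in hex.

→ t0 |ab|db|6d|d8|bd|74|69|b3|
→ t1 |ab|b3|db|ab|6d|db|d8|6d|
→ t2 |b3|db|ab|6d|db|d8|6d|ab|
→ t3 |d8|db|bd|d8|74|6d|69|ab|

RES = [ 0xd8  0xdb  0xbd  0xd8  0x74  0x6d  0x69  0xab ]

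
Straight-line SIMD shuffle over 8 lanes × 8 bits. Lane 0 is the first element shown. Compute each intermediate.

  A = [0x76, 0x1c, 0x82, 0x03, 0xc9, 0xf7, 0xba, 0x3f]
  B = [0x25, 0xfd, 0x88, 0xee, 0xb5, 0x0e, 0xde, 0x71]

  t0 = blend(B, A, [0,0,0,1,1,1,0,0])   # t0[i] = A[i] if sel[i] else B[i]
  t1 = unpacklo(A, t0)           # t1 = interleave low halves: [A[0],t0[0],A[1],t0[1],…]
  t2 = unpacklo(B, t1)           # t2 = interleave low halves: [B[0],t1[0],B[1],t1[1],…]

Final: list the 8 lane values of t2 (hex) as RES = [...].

  t0: 25 fd 88 03 c9 f7 de 71
  t1: 76 25 1c fd 82 88 03 03
  t2: 25 76 fd 25 88 1c ee fd

RES = [ 0x25  0x76  0xfd  0x25  0x88  0x1c  0xee  0xfd ]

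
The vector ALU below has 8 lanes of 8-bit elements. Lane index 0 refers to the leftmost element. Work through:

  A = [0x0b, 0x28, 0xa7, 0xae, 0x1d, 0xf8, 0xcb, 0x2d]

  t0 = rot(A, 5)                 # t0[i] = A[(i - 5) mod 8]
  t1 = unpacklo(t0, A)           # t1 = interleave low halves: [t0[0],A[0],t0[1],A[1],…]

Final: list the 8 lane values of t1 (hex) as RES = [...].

→ t0 |ae|1d|f8|cb|2d|0b|28|a7|
→ t1 |ae|0b|1d|28|f8|a7|cb|ae|

RES = [0xae, 0x0b, 0x1d, 0x28, 0xf8, 0xa7, 0xcb, 0xae]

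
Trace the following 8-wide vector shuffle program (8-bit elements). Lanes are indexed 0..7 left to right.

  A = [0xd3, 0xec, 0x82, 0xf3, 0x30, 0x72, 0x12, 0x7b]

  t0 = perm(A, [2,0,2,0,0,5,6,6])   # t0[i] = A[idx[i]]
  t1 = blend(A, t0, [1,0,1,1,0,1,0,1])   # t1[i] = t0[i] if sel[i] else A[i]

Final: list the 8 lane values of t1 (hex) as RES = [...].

RES = [0x82, 0xec, 0x82, 0xd3, 0x30, 0x72, 0x12, 0x12]

t0 = [0x82, 0xd3, 0x82, 0xd3, 0xd3, 0x72, 0x12, 0x12]
t1 = [0x82, 0xec, 0x82, 0xd3, 0x30, 0x72, 0x12, 0x12]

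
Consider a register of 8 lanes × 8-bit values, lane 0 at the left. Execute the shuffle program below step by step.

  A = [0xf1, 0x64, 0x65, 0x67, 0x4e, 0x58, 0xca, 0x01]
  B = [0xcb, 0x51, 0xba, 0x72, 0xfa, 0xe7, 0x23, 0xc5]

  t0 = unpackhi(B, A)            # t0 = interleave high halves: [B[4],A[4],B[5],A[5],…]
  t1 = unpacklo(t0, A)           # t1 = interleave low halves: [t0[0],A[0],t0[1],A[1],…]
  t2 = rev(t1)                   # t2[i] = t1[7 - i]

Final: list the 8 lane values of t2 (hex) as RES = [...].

t0 = [0xfa, 0x4e, 0xe7, 0x58, 0x23, 0xca, 0xc5, 0x01]
t1 = [0xfa, 0xf1, 0x4e, 0x64, 0xe7, 0x65, 0x58, 0x67]
t2 = [0x67, 0x58, 0x65, 0xe7, 0x64, 0x4e, 0xf1, 0xfa]

RES = [ 0x67  0x58  0x65  0xe7  0x64  0x4e  0xf1  0xfa ]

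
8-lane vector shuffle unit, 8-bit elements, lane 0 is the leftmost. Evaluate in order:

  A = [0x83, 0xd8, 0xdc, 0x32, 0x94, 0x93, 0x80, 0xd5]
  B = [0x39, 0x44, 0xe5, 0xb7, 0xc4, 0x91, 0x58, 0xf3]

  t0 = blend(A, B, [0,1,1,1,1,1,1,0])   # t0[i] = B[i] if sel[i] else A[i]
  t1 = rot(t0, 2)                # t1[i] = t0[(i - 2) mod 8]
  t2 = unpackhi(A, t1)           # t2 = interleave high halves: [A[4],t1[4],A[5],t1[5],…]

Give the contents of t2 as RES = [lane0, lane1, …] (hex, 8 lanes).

RES = [0x94, 0xe5, 0x93, 0xb7, 0x80, 0xc4, 0xd5, 0x91]

t0 = [0x83, 0x44, 0xe5, 0xb7, 0xc4, 0x91, 0x58, 0xd5]
t1 = [0x58, 0xd5, 0x83, 0x44, 0xe5, 0xb7, 0xc4, 0x91]
t2 = [0x94, 0xe5, 0x93, 0xb7, 0x80, 0xc4, 0xd5, 0x91]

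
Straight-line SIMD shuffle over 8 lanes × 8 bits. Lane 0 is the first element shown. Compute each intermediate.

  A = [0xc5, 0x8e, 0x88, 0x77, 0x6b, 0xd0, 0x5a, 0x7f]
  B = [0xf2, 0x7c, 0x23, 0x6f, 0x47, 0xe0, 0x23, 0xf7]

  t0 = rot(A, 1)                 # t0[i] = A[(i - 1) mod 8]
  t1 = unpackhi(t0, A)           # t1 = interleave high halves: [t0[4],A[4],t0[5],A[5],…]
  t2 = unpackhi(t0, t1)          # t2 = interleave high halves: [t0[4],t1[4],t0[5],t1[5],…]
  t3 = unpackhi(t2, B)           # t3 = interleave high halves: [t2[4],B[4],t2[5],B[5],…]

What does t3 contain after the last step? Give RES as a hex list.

→ t0 |7f|c5|8e|88|77|6b|d0|5a|
→ t1 |77|6b|6b|d0|d0|5a|5a|7f|
→ t2 |77|d0|6b|5a|d0|5a|5a|7f|
→ t3 |d0|47|5a|e0|5a|23|7f|f7|

RES = [0xd0, 0x47, 0x5a, 0xe0, 0x5a, 0x23, 0x7f, 0xf7]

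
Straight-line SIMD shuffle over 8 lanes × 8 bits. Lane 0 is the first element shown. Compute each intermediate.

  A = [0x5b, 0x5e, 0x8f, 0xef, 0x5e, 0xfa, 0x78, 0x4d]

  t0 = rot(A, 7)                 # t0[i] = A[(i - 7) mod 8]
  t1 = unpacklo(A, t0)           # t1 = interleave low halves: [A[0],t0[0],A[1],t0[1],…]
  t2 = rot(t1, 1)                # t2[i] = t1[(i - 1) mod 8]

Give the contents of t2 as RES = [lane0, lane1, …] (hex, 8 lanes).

RES = [0x5e, 0x5b, 0x5e, 0x5e, 0x8f, 0x8f, 0xef, 0xef]

t0 = [0x5e, 0x8f, 0xef, 0x5e, 0xfa, 0x78, 0x4d, 0x5b]
t1 = [0x5b, 0x5e, 0x5e, 0x8f, 0x8f, 0xef, 0xef, 0x5e]
t2 = [0x5e, 0x5b, 0x5e, 0x5e, 0x8f, 0x8f, 0xef, 0xef]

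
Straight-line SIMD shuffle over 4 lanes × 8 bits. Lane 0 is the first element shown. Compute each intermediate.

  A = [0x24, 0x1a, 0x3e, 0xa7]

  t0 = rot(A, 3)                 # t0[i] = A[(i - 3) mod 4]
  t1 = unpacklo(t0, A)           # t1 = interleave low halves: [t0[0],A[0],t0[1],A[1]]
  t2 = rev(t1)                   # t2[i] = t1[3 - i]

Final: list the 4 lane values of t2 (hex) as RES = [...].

t0 = [0x1a, 0x3e, 0xa7, 0x24]
t1 = [0x1a, 0x24, 0x3e, 0x1a]
t2 = [0x1a, 0x3e, 0x24, 0x1a]

RES = [0x1a, 0x3e, 0x24, 0x1a]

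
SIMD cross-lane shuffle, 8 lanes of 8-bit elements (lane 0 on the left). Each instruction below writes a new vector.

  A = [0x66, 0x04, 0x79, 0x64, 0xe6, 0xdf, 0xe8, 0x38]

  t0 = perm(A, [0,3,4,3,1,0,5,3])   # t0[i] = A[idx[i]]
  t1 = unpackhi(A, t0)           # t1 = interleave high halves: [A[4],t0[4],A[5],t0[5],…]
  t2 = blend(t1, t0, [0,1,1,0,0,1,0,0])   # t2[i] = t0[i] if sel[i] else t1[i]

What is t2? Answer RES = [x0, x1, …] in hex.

RES = [0xe6, 0x64, 0xe6, 0x66, 0xe8, 0x66, 0x38, 0x64]

  t0: 66 64 e6 64 04 66 df 64
  t1: e6 04 df 66 e8 df 38 64
  t2: e6 64 e6 66 e8 66 38 64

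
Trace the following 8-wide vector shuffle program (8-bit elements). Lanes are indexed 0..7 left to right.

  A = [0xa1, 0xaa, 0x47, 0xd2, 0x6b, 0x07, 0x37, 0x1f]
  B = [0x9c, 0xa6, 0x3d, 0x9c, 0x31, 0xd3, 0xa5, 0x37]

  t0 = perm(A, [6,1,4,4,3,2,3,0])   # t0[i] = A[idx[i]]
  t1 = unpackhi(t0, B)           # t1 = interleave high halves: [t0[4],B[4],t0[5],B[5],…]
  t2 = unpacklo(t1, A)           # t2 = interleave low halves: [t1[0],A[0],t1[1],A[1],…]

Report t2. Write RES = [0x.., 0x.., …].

RES = [0xd2, 0xa1, 0x31, 0xaa, 0x47, 0x47, 0xd3, 0xd2]

  t0: 37 aa 6b 6b d2 47 d2 a1
  t1: d2 31 47 d3 d2 a5 a1 37
  t2: d2 a1 31 aa 47 47 d3 d2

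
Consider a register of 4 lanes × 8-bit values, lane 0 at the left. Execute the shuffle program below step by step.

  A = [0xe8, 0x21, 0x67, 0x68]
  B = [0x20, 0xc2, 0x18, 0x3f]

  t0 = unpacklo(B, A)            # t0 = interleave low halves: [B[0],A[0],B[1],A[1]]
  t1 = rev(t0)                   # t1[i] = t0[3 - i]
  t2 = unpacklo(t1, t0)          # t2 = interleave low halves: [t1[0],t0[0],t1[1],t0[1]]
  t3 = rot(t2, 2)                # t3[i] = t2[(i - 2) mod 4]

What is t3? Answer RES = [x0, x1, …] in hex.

→ t0 |20|e8|c2|21|
→ t1 |21|c2|e8|20|
→ t2 |21|20|c2|e8|
→ t3 |c2|e8|21|20|

RES = [ 0xc2  0xe8  0x21  0x20 ]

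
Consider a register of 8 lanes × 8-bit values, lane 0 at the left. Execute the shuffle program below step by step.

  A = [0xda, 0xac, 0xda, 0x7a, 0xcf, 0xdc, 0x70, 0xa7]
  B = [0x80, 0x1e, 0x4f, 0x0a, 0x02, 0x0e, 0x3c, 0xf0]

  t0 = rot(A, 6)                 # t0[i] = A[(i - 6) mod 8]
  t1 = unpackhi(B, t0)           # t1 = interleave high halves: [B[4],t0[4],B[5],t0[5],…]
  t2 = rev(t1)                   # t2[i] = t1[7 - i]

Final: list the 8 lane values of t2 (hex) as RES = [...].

RES = [0xac, 0xf0, 0xda, 0x3c, 0xa7, 0x0e, 0x70, 0x02]

  t0: da 7a cf dc 70 a7 da ac
  t1: 02 70 0e a7 3c da f0 ac
  t2: ac f0 da 3c a7 0e 70 02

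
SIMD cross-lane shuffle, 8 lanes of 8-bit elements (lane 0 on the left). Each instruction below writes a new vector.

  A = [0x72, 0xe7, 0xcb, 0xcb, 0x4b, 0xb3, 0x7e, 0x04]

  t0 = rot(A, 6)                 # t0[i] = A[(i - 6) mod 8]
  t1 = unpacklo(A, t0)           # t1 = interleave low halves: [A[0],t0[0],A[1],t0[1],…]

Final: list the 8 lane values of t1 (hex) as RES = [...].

→ t0 |cb|cb|4b|b3|7e|04|72|e7|
→ t1 |72|cb|e7|cb|cb|4b|cb|b3|

RES = [ 0x72  0xcb  0xe7  0xcb  0xcb  0x4b  0xcb  0xb3 ]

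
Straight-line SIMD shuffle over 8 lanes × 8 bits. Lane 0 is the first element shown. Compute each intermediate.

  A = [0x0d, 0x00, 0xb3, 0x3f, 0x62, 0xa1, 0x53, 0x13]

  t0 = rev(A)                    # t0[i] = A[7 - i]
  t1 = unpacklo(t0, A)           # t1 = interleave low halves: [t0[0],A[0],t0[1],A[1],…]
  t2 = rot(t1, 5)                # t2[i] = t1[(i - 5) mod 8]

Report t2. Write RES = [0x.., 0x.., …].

RES = [ 0x00  0xa1  0xb3  0x62  0x3f  0x13  0x0d  0x53 ]

t0 = [0x13, 0x53, 0xa1, 0x62, 0x3f, 0xb3, 0x00, 0x0d]
t1 = [0x13, 0x0d, 0x53, 0x00, 0xa1, 0xb3, 0x62, 0x3f]
t2 = [0x00, 0xa1, 0xb3, 0x62, 0x3f, 0x13, 0x0d, 0x53]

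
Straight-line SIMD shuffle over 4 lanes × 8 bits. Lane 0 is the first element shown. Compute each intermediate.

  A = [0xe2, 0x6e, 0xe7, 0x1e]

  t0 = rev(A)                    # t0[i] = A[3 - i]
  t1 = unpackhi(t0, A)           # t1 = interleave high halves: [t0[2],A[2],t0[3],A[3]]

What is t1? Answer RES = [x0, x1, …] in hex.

  t0: 1e e7 6e e2
  t1: 6e e7 e2 1e

RES = [0x6e, 0xe7, 0xe2, 0x1e]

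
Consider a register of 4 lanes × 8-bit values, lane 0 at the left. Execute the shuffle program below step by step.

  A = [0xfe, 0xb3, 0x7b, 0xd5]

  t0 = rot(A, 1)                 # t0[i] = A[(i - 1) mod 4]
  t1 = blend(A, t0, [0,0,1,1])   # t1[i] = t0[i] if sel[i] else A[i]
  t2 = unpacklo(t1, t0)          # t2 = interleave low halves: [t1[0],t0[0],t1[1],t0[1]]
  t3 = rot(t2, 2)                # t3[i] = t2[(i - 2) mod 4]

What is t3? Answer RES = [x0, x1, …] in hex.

RES = [0xb3, 0xfe, 0xfe, 0xd5]

  t0: d5 fe b3 7b
  t1: fe b3 b3 7b
  t2: fe d5 b3 fe
  t3: b3 fe fe d5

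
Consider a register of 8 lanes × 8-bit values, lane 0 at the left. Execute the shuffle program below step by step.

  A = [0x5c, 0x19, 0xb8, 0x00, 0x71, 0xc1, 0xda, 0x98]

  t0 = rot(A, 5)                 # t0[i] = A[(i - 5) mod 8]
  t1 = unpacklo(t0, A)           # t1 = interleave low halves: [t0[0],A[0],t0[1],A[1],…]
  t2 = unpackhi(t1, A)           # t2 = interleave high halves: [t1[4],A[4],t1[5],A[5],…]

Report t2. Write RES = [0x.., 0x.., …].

  t0: 00 71 c1 da 98 5c 19 b8
  t1: 00 5c 71 19 c1 b8 da 00
  t2: c1 71 b8 c1 da da 00 98

RES = [0xc1, 0x71, 0xb8, 0xc1, 0xda, 0xda, 0x00, 0x98]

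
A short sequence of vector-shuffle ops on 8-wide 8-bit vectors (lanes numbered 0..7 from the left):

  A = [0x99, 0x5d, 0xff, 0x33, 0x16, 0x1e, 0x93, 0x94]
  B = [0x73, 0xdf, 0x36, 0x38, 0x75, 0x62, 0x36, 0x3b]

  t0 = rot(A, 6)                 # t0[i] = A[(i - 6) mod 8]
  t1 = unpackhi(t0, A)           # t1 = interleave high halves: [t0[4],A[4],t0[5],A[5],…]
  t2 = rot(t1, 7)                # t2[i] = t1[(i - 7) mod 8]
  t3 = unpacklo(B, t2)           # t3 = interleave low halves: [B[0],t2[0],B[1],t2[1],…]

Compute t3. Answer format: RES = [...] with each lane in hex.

RES = [ 0x73  0x16  0xdf  0x94  0x36  0x1e  0x38  0x99 ]

→ t0 |ff|33|16|1e|93|94|99|5d|
→ t1 |93|16|94|1e|99|93|5d|94|
→ t2 |16|94|1e|99|93|5d|94|93|
→ t3 |73|16|df|94|36|1e|38|99|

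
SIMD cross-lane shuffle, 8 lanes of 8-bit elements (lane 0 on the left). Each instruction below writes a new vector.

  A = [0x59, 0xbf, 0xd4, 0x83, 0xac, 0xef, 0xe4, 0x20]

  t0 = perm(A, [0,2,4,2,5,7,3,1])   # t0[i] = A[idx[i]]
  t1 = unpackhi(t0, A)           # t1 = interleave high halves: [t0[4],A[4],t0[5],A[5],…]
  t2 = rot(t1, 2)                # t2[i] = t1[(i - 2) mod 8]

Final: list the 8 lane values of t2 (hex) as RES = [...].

→ t0 |59|d4|ac|d4|ef|20|83|bf|
→ t1 |ef|ac|20|ef|83|e4|bf|20|
→ t2 |bf|20|ef|ac|20|ef|83|e4|

RES = [0xbf, 0x20, 0xef, 0xac, 0x20, 0xef, 0x83, 0xe4]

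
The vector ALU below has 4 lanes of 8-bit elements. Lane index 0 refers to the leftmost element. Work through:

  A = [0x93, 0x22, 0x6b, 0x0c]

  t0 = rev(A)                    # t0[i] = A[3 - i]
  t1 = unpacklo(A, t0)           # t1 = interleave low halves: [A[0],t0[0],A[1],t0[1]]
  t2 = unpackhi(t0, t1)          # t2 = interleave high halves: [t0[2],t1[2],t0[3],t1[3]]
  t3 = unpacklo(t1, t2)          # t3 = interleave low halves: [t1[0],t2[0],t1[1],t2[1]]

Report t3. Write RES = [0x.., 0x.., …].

RES = [ 0x93  0x22  0x0c  0x22 ]

→ t0 |0c|6b|22|93|
→ t1 |93|0c|22|6b|
→ t2 |22|22|93|6b|
→ t3 |93|22|0c|22|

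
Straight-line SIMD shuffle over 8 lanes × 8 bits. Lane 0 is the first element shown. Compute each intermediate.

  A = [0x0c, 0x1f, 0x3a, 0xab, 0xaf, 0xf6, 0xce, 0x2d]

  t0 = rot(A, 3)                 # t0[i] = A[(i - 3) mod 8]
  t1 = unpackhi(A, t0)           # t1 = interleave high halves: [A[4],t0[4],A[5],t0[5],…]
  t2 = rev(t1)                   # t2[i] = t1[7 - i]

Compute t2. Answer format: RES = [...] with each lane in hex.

→ t0 |f6|ce|2d|0c|1f|3a|ab|af|
→ t1 |af|1f|f6|3a|ce|ab|2d|af|
→ t2 |af|2d|ab|ce|3a|f6|1f|af|

RES = [0xaf, 0x2d, 0xab, 0xce, 0x3a, 0xf6, 0x1f, 0xaf]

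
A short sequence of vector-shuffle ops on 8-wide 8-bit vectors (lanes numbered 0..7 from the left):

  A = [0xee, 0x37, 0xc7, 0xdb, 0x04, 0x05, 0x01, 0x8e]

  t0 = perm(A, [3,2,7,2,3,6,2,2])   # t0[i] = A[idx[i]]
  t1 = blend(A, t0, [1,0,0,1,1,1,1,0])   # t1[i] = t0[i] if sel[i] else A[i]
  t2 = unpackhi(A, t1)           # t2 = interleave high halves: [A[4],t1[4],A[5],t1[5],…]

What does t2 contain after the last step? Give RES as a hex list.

RES = [ 0x04  0xdb  0x05  0x01  0x01  0xc7  0x8e  0x8e ]

→ t0 |db|c7|8e|c7|db|01|c7|c7|
→ t1 |db|37|c7|c7|db|01|c7|8e|
→ t2 |04|db|05|01|01|c7|8e|8e|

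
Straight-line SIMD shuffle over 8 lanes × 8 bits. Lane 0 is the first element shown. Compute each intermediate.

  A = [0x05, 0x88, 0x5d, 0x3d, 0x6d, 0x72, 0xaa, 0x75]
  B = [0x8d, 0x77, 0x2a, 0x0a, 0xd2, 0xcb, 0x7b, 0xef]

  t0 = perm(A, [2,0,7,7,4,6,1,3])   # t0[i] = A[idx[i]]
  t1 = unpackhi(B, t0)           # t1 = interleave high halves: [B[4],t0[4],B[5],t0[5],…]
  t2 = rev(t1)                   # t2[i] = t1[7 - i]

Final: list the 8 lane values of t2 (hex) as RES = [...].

RES = [ 0x3d  0xef  0x88  0x7b  0xaa  0xcb  0x6d  0xd2 ]

t0 = [0x5d, 0x05, 0x75, 0x75, 0x6d, 0xaa, 0x88, 0x3d]
t1 = [0xd2, 0x6d, 0xcb, 0xaa, 0x7b, 0x88, 0xef, 0x3d]
t2 = [0x3d, 0xef, 0x88, 0x7b, 0xaa, 0xcb, 0x6d, 0xd2]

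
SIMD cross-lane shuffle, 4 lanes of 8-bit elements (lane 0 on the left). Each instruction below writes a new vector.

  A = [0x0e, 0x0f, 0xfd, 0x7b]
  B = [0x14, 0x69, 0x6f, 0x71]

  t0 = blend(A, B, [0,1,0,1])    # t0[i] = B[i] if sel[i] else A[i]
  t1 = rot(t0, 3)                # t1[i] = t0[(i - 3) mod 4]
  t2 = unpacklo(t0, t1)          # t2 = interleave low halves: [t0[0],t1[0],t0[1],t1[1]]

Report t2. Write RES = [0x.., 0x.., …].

→ t0 |0e|69|fd|71|
→ t1 |69|fd|71|0e|
→ t2 |0e|69|69|fd|

RES = [0x0e, 0x69, 0x69, 0xfd]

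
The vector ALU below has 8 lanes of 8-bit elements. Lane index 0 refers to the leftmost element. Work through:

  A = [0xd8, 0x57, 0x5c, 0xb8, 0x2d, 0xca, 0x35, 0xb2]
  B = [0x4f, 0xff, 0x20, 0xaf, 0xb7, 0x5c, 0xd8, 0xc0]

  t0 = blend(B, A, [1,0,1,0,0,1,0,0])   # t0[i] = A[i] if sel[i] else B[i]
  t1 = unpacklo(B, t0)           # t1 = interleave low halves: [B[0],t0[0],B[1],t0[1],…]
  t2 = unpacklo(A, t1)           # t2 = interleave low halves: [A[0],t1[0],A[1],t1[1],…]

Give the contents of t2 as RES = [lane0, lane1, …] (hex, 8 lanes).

RES = [ 0xd8  0x4f  0x57  0xd8  0x5c  0xff  0xb8  0xff ]

→ t0 |d8|ff|5c|af|b7|ca|d8|c0|
→ t1 |4f|d8|ff|ff|20|5c|af|af|
→ t2 |d8|4f|57|d8|5c|ff|b8|ff|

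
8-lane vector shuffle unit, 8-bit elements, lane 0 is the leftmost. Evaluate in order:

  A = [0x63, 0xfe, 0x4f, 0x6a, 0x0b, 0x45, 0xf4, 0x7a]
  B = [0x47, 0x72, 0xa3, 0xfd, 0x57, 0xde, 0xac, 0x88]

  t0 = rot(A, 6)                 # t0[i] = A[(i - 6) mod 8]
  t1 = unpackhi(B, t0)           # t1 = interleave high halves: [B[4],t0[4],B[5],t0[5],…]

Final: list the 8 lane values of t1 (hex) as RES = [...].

→ t0 |4f|6a|0b|45|f4|7a|63|fe|
→ t1 |57|f4|de|7a|ac|63|88|fe|

RES = [ 0x57  0xf4  0xde  0x7a  0xac  0x63  0x88  0xfe ]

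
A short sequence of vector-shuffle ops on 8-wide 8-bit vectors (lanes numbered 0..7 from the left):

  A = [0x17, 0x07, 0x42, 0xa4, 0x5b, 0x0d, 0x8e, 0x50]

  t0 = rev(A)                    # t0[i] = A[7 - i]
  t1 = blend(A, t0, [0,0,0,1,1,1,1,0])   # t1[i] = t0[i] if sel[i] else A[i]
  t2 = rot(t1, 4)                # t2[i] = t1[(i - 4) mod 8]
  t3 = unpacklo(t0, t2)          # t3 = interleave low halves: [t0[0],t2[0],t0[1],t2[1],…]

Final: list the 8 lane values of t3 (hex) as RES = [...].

→ t0 |50|8e|0d|5b|a4|42|07|17|
→ t1 |17|07|42|5b|a4|42|07|50|
→ t2 |a4|42|07|50|17|07|42|5b|
→ t3 |50|a4|8e|42|0d|07|5b|50|

RES = [ 0x50  0xa4  0x8e  0x42  0x0d  0x07  0x5b  0x50 ]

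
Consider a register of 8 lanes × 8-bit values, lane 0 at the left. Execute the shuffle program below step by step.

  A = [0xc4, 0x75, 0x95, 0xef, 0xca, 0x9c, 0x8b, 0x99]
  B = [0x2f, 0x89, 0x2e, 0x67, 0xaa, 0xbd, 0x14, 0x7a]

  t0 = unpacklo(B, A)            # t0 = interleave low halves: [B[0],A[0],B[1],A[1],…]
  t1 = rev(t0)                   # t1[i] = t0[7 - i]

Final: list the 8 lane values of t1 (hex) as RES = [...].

RES = [0xef, 0x67, 0x95, 0x2e, 0x75, 0x89, 0xc4, 0x2f]

→ t0 |2f|c4|89|75|2e|95|67|ef|
→ t1 |ef|67|95|2e|75|89|c4|2f|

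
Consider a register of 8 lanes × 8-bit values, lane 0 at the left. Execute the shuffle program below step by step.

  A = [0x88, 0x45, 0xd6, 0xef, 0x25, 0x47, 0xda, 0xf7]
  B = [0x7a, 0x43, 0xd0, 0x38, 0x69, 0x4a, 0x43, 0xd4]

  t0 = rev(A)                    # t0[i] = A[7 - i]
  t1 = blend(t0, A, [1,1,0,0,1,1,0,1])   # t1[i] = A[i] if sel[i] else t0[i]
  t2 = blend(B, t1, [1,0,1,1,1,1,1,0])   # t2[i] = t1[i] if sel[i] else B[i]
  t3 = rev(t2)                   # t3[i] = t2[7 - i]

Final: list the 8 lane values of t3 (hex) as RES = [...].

RES = [0xd4, 0x45, 0x47, 0x25, 0x25, 0x47, 0x43, 0x88]

→ t0 |f7|da|47|25|ef|d6|45|88|
→ t1 |88|45|47|25|25|47|45|f7|
→ t2 |88|43|47|25|25|47|45|d4|
→ t3 |d4|45|47|25|25|47|43|88|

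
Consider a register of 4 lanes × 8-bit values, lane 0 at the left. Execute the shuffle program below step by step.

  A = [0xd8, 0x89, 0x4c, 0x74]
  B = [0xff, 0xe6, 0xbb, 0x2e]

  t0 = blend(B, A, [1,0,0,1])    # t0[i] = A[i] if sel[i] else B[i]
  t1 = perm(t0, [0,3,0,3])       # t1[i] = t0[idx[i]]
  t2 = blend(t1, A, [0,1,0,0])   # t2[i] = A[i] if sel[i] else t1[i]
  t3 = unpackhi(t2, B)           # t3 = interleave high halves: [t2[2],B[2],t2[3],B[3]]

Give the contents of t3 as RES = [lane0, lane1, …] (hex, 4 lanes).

t0 = [0xd8, 0xe6, 0xbb, 0x74]
t1 = [0xd8, 0x74, 0xd8, 0x74]
t2 = [0xd8, 0x89, 0xd8, 0x74]
t3 = [0xd8, 0xbb, 0x74, 0x2e]

RES = [0xd8, 0xbb, 0x74, 0x2e]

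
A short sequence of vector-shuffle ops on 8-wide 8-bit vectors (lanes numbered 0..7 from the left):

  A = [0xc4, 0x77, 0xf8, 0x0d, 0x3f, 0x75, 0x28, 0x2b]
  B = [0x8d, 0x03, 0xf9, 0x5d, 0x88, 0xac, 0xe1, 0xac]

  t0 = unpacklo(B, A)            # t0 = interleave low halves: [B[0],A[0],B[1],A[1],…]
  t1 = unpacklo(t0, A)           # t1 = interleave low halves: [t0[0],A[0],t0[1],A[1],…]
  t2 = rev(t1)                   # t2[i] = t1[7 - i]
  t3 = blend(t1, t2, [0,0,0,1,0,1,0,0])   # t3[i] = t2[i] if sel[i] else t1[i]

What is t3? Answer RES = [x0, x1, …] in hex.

t0 = [0x8d, 0xc4, 0x03, 0x77, 0xf9, 0xf8, 0x5d, 0x0d]
t1 = [0x8d, 0xc4, 0xc4, 0x77, 0x03, 0xf8, 0x77, 0x0d]
t2 = [0x0d, 0x77, 0xf8, 0x03, 0x77, 0xc4, 0xc4, 0x8d]
t3 = [0x8d, 0xc4, 0xc4, 0x03, 0x03, 0xc4, 0x77, 0x0d]

RES = [0x8d, 0xc4, 0xc4, 0x03, 0x03, 0xc4, 0x77, 0x0d]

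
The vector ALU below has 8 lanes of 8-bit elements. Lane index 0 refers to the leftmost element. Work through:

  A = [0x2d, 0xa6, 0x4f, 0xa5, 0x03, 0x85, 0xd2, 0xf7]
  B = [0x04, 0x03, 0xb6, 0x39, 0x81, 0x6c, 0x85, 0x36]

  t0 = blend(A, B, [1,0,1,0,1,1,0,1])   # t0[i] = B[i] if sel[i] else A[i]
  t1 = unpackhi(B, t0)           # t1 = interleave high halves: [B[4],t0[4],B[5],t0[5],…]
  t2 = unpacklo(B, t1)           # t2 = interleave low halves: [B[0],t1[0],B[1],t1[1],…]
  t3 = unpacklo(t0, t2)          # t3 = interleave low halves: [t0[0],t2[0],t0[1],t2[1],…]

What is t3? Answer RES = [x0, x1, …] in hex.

RES = [ 0x04  0x04  0xa6  0x81  0xb6  0x03  0xa5  0x81 ]

  t0: 04 a6 b6 a5 81 6c d2 36
  t1: 81 81 6c 6c 85 d2 36 36
  t2: 04 81 03 81 b6 6c 39 6c
  t3: 04 04 a6 81 b6 03 a5 81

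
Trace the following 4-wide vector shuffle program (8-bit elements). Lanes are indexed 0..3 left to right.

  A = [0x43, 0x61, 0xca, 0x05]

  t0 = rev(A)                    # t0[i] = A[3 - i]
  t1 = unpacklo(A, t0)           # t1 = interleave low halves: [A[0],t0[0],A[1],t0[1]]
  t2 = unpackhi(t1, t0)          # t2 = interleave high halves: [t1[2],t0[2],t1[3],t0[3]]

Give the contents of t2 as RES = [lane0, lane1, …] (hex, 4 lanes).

t0 = [0x05, 0xca, 0x61, 0x43]
t1 = [0x43, 0x05, 0x61, 0xca]
t2 = [0x61, 0x61, 0xca, 0x43]

RES = [ 0x61  0x61  0xca  0x43 ]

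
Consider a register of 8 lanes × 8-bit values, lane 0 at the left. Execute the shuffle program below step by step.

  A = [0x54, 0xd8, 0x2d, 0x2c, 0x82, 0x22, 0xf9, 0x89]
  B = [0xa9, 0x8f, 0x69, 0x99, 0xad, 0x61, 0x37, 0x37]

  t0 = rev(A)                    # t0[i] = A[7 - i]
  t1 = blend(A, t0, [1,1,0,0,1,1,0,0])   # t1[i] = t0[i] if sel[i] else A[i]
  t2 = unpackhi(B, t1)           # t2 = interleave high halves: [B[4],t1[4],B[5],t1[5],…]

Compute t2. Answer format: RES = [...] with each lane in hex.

RES = [ 0xad  0x2c  0x61  0x2d  0x37  0xf9  0x37  0x89 ]

t0 = [0x89, 0xf9, 0x22, 0x82, 0x2c, 0x2d, 0xd8, 0x54]
t1 = [0x89, 0xf9, 0x2d, 0x2c, 0x2c, 0x2d, 0xf9, 0x89]
t2 = [0xad, 0x2c, 0x61, 0x2d, 0x37, 0xf9, 0x37, 0x89]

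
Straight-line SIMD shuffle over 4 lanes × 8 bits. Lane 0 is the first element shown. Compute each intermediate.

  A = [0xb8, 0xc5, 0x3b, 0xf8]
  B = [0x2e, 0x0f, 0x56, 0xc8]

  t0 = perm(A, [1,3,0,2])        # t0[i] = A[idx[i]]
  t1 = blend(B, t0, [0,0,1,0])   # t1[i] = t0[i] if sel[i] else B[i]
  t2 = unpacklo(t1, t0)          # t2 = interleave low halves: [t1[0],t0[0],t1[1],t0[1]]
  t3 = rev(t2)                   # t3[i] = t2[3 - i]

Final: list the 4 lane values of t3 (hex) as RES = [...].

RES = [0xf8, 0x0f, 0xc5, 0x2e]

  t0: c5 f8 b8 3b
  t1: 2e 0f b8 c8
  t2: 2e c5 0f f8
  t3: f8 0f c5 2e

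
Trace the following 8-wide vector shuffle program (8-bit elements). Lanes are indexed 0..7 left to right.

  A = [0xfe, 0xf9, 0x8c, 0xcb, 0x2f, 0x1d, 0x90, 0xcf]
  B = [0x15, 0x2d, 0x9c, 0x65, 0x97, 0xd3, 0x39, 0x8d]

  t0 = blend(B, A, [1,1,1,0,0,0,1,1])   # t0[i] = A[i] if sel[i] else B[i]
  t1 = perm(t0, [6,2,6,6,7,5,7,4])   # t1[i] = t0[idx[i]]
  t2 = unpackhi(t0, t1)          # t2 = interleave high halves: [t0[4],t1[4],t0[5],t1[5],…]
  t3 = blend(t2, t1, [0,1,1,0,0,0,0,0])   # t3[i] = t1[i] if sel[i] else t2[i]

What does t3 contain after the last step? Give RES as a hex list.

t0 = [0xfe, 0xf9, 0x8c, 0x65, 0x97, 0xd3, 0x90, 0xcf]
t1 = [0x90, 0x8c, 0x90, 0x90, 0xcf, 0xd3, 0xcf, 0x97]
t2 = [0x97, 0xcf, 0xd3, 0xd3, 0x90, 0xcf, 0xcf, 0x97]
t3 = [0x97, 0x8c, 0x90, 0xd3, 0x90, 0xcf, 0xcf, 0x97]

RES = [ 0x97  0x8c  0x90  0xd3  0x90  0xcf  0xcf  0x97 ]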